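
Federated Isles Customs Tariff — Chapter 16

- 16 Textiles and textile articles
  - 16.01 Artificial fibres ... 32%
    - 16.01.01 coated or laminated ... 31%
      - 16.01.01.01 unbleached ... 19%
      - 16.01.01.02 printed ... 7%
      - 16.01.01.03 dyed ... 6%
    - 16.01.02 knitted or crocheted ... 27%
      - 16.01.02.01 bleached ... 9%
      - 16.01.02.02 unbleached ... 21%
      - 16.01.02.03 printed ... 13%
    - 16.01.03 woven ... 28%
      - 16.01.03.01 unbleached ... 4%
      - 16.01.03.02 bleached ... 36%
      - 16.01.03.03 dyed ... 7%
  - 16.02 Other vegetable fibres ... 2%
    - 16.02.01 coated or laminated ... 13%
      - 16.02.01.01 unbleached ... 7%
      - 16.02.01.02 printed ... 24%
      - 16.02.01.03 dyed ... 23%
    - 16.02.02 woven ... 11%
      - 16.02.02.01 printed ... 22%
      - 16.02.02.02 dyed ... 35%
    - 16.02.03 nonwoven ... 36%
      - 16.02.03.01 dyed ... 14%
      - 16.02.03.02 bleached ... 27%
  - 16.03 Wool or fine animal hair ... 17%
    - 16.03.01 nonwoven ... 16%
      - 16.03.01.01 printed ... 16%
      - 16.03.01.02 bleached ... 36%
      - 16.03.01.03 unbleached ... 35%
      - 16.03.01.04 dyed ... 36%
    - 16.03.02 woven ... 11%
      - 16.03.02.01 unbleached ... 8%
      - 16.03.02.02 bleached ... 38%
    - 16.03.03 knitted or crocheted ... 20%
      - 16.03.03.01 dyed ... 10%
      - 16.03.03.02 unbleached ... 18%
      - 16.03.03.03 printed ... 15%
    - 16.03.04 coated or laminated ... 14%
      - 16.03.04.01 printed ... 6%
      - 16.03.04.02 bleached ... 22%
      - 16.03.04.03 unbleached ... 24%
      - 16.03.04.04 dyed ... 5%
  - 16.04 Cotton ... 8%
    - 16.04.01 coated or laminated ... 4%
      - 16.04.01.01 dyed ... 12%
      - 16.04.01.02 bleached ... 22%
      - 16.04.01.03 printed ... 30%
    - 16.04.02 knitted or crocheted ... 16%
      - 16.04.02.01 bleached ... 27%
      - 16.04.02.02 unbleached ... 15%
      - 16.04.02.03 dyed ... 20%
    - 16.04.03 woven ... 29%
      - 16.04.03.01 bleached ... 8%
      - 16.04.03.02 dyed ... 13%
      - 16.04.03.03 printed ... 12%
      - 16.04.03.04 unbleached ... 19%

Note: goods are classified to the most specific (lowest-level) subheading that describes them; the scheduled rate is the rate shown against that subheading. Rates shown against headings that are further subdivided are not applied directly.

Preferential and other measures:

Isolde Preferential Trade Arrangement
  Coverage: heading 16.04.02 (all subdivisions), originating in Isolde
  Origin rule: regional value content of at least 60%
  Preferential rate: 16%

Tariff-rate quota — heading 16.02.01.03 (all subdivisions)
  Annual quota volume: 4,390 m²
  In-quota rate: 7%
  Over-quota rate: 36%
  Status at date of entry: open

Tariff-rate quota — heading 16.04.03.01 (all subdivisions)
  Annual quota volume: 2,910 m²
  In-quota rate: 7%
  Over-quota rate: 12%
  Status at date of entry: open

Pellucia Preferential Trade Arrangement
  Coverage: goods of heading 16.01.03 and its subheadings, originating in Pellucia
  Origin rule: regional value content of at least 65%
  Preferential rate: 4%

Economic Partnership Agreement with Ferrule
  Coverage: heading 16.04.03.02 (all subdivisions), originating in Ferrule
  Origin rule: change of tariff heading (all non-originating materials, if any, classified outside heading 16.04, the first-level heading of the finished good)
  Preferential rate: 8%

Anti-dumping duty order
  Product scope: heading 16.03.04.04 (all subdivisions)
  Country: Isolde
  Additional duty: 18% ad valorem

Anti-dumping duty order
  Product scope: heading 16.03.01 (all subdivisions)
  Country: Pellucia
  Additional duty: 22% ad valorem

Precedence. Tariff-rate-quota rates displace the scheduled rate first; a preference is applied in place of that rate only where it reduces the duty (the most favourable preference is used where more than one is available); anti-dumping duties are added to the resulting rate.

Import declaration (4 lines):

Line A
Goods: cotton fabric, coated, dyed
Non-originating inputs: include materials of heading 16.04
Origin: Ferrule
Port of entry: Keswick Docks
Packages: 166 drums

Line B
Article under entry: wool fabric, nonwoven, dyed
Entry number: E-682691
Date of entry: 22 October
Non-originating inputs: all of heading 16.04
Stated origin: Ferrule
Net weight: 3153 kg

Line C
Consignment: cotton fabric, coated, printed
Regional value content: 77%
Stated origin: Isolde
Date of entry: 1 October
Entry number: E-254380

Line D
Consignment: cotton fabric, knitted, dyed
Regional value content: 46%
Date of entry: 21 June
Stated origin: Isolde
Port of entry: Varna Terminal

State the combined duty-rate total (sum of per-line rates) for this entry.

98%

Line A: cotton → 16.04; coated → 16.04.01; dyed → 16.04.01.01. Scheduled 12%. Ferrule agreement on 16.04.03.02: 16.04.01.01 not covered. → 12%.
Line B: wool → 16.03; nonwoven → 16.03.01; dyed → 16.03.01.04. Scheduled 36%. Ferrule agreement on 16.04.03.02: 16.03.01.04 not covered. → 36%.
Line C: cotton → 16.04; coated → 16.04.01; printed → 16.04.01.03. Scheduled 30%. Isolde agreement on 16.04.02: 16.04.01.03 not covered. → 30%.
Line D: cotton → 16.04; knitted → 16.04.02; dyed → 16.04.02.03. Scheduled 20%. Isolde agreement on 16.04.02: RVC < 60%. → 20%.
Sum: 12% + 36% + 30% + 20% = 98%.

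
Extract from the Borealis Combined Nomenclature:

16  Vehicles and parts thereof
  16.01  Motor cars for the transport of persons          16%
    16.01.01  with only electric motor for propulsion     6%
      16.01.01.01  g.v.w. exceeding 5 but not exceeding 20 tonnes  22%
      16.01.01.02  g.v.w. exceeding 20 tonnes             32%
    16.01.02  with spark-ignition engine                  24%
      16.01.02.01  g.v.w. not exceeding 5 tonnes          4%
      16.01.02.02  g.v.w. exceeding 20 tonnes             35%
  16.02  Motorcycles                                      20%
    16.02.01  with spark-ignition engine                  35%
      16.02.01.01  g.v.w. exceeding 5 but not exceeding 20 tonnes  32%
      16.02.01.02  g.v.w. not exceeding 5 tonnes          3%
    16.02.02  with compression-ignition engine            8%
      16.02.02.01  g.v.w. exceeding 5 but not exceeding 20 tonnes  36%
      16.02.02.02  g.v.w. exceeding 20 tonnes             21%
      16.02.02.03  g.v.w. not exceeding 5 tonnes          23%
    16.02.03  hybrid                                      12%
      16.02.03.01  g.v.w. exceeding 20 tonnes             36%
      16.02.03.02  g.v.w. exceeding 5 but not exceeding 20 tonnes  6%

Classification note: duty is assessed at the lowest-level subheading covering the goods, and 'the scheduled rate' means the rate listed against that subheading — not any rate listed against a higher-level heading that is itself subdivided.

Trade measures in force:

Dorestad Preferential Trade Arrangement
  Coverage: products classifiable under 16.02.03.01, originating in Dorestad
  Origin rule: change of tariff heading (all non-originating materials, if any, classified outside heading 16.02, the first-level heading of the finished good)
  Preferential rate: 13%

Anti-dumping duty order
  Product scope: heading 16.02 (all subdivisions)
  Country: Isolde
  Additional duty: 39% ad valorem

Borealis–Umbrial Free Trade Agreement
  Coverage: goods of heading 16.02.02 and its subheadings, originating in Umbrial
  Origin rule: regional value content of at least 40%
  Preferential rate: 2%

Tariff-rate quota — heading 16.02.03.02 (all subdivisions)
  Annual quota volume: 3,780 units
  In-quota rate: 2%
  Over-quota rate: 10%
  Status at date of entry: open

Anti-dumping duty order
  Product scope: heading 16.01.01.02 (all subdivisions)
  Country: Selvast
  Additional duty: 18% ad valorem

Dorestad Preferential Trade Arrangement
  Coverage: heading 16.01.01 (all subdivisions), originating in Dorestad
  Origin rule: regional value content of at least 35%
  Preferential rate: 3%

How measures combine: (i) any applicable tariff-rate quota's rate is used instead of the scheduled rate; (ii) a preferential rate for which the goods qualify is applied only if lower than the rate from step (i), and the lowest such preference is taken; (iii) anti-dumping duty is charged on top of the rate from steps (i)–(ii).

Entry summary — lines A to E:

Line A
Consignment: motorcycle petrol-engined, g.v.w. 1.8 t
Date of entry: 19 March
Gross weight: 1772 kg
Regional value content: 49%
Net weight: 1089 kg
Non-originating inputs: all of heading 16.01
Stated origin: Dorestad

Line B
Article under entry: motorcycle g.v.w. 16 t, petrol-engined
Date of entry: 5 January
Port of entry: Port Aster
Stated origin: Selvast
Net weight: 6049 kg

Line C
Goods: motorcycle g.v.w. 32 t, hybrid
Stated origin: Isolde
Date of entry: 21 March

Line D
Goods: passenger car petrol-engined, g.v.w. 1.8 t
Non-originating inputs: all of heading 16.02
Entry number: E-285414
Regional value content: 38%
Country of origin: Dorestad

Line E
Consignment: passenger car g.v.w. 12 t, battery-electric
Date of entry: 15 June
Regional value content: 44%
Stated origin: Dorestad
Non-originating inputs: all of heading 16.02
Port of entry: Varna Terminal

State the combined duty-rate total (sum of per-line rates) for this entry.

Line A: motorcycle → 16.02; petrol-engined → 16.02.01; g.v.w. 1.8 t → 16.02.01.02. Scheduled 3%. Dorestad agreement on 16.02.03.01: 16.02.01.02 not covered; Dorestad agreement on 16.01.01: 16.02.01.02 not covered. → 3%.
Line B: motorcycle → 16.02; petrol-engined → 16.02.01; g.v.w. 16 t → 16.02.01.01. Scheduled 32%. No special measure applies. → 32%.
Line C: motorcycle → 16.02; hybrid → 16.02.03; g.v.w. 32 t → 16.02.03.01. Scheduled 36%. anti-dumping (Isolde, 16.02): +39%; total 36% + 39% = 75%. → 75%.
Line D: passenger car → 16.01; petrol-engined → 16.01.02; g.v.w. 1.8 t → 16.01.02.01. Scheduled 4%. Dorestad agreement on 16.02.03.01: 16.01.02.01 not covered; Dorestad agreement on 16.01.01: 16.01.02.01 not covered. → 4%.
Line E: passenger car → 16.01; battery-electric → 16.01.01; g.v.w. 12 t → 16.01.01.01. Scheduled 22%. Dorestad agreement on 16.02.03.01: 16.01.01.01 not covered; Dorestad agreement on 16.01.01: RVC ≥ 35% → 3% available; preferential 3%. → 3%.
Sum: 3% + 32% + 75% + 4% + 3% = 117%.

117%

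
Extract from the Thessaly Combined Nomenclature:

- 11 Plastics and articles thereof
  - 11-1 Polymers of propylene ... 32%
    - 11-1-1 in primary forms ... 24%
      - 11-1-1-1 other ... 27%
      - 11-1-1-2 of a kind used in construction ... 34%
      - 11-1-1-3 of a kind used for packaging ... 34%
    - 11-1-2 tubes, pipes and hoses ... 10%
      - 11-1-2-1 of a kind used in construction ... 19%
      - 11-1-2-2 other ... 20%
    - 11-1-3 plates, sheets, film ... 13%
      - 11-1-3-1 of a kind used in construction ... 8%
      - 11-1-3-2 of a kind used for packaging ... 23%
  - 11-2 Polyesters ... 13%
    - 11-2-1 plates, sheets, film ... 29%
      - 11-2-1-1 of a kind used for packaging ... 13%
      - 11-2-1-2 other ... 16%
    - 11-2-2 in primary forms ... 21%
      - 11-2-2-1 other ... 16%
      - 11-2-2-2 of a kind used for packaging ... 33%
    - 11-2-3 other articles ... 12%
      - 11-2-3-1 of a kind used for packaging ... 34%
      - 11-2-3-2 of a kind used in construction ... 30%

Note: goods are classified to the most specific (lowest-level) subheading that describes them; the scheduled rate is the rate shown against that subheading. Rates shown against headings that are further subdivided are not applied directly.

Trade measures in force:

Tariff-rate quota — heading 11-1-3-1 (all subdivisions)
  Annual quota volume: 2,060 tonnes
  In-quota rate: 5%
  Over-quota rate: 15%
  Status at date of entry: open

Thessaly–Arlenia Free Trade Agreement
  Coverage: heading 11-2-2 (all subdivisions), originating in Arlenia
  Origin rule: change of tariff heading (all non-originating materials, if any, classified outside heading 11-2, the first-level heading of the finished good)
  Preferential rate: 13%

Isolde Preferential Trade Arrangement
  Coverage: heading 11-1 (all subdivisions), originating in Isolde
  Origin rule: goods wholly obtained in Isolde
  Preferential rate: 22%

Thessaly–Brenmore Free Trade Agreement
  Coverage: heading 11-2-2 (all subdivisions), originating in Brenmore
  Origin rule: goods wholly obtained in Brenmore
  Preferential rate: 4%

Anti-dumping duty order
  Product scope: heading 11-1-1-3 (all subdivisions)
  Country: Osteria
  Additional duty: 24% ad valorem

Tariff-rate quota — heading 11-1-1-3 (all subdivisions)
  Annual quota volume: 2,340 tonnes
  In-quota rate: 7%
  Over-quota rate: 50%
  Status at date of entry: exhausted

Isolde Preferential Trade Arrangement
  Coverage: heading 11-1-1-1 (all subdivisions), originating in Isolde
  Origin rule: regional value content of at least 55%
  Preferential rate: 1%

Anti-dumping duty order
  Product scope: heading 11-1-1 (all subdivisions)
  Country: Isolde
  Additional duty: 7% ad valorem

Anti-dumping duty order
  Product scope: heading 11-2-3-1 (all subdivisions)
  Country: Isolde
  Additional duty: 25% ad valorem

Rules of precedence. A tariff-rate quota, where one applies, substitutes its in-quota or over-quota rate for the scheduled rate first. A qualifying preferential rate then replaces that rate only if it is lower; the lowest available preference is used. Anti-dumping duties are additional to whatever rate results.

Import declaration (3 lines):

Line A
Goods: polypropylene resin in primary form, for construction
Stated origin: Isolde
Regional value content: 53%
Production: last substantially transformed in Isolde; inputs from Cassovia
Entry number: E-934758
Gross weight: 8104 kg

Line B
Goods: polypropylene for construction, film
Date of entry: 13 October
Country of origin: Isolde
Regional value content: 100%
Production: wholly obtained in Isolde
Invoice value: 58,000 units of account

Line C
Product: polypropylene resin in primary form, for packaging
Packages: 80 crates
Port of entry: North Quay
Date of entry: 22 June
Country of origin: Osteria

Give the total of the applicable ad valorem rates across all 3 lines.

120%

Line A: polypropylene → 11-1; resin in primary form → 11-1-1; for construction → 11-1-1-2. Scheduled 34%. Isolde agreement on 11-1: not wholly obtained; Isolde agreement on 11-1-1-1: 11-1-1-2 not covered; anti-dumping (Isolde, 11-1-1): +7%; total 34% + 7% = 41%. → 41%.
Line B: polypropylene → 11-1; film → 11-1-3; for construction → 11-1-3-1. Scheduled 8%. quota on 11-1-3-1 open → in-quota 5%; Isolde agreement on 11-1: wholly obtained → 22% available; Isolde agreement on 11-1-1-1: 11-1-3-1 not covered; preference 22% not lower than 5% → no reduction. → 5%.
Line C: polypropylene → 11-1; resin in primary form → 11-1-1; for packaging → 11-1-1-3. Scheduled 34%. quota on 11-1-1-3 exhausted → over-quota 50%; anti-dumping (Osteria, 11-1-1-3): +24%; total 50% + 24% = 74%. → 74%.
Sum: 41% + 5% + 74% = 120%.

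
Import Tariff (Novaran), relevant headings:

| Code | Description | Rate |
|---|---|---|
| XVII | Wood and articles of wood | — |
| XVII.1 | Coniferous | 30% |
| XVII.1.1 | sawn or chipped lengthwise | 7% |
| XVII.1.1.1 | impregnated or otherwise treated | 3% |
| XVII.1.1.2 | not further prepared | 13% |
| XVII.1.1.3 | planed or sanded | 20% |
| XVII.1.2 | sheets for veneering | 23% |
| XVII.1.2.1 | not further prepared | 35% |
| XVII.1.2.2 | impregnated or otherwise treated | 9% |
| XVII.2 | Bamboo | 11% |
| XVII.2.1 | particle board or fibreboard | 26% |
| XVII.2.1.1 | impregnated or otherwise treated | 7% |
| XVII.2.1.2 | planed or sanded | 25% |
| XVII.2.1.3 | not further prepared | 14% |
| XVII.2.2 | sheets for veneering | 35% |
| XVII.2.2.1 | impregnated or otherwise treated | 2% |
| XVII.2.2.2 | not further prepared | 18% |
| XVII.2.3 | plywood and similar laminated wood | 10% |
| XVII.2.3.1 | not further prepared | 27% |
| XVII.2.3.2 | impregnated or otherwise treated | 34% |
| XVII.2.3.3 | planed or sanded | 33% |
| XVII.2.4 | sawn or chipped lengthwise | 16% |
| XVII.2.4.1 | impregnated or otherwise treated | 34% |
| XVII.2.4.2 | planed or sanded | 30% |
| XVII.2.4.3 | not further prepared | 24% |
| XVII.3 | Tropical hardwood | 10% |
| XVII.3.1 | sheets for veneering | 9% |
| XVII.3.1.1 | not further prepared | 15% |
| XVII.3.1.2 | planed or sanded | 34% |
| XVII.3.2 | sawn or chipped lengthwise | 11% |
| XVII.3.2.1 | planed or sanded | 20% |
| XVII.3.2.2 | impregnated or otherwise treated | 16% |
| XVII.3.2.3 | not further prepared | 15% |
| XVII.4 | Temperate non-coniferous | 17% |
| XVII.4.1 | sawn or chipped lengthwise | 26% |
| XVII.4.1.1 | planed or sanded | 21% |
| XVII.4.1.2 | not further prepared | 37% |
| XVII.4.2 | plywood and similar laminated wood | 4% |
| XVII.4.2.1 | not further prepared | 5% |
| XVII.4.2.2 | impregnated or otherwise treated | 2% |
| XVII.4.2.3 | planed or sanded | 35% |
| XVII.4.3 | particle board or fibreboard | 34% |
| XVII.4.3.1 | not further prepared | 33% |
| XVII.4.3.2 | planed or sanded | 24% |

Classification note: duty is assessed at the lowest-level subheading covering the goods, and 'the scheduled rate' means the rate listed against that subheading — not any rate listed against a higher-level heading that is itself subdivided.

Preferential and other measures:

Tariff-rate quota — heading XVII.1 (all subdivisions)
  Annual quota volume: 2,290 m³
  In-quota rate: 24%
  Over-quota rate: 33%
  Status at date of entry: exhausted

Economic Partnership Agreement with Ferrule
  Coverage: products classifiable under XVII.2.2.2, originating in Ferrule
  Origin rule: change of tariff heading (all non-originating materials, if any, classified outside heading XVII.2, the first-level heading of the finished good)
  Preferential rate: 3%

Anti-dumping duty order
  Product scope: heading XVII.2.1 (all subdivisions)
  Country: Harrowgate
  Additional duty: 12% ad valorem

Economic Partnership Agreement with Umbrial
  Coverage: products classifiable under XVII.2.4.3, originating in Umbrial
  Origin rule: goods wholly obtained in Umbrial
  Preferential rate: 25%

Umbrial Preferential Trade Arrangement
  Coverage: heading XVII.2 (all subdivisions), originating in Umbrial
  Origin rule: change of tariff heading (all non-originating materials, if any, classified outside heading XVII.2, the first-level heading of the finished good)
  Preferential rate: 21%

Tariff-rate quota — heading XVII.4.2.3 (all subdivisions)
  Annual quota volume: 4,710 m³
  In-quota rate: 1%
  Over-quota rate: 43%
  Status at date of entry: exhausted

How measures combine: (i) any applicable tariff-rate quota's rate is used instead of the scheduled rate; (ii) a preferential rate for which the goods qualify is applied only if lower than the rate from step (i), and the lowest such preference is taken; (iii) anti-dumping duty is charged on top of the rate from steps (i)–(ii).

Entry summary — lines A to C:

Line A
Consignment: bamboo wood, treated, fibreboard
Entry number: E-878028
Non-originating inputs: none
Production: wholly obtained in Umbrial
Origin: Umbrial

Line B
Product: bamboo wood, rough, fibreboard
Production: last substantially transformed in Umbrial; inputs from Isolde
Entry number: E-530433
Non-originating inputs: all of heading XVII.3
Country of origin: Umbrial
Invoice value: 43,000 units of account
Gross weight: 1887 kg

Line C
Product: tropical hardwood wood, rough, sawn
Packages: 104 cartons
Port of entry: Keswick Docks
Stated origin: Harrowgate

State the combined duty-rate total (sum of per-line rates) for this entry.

36%

Line A: bamboo → XVII.2; fibreboard → XVII.2.1; treated → XVII.2.1.1. Scheduled 7%. Umbrial agreement on XVII.2.4.3: XVII.2.1.1 not covered; Umbrial agreement on XVII.2: CTH met → 21% available; preference 21% not lower than 7% → no reduction. → 7%.
Line B: bamboo → XVII.2; fibreboard → XVII.2.1; rough → XVII.2.1.3. Scheduled 14%. Umbrial agreement on XVII.2.4.3: XVII.2.1.3 not covered; Umbrial agreement on XVII.2: CTH met → 21% available; preference 21% not lower than 14% → no reduction. → 14%.
Line C: tropical hardwood → XVII.3; sawn → XVII.3.2; rough → XVII.3.2.3. Scheduled 15%. No special measure applies. → 15%.
Sum: 7% + 14% + 15% = 36%.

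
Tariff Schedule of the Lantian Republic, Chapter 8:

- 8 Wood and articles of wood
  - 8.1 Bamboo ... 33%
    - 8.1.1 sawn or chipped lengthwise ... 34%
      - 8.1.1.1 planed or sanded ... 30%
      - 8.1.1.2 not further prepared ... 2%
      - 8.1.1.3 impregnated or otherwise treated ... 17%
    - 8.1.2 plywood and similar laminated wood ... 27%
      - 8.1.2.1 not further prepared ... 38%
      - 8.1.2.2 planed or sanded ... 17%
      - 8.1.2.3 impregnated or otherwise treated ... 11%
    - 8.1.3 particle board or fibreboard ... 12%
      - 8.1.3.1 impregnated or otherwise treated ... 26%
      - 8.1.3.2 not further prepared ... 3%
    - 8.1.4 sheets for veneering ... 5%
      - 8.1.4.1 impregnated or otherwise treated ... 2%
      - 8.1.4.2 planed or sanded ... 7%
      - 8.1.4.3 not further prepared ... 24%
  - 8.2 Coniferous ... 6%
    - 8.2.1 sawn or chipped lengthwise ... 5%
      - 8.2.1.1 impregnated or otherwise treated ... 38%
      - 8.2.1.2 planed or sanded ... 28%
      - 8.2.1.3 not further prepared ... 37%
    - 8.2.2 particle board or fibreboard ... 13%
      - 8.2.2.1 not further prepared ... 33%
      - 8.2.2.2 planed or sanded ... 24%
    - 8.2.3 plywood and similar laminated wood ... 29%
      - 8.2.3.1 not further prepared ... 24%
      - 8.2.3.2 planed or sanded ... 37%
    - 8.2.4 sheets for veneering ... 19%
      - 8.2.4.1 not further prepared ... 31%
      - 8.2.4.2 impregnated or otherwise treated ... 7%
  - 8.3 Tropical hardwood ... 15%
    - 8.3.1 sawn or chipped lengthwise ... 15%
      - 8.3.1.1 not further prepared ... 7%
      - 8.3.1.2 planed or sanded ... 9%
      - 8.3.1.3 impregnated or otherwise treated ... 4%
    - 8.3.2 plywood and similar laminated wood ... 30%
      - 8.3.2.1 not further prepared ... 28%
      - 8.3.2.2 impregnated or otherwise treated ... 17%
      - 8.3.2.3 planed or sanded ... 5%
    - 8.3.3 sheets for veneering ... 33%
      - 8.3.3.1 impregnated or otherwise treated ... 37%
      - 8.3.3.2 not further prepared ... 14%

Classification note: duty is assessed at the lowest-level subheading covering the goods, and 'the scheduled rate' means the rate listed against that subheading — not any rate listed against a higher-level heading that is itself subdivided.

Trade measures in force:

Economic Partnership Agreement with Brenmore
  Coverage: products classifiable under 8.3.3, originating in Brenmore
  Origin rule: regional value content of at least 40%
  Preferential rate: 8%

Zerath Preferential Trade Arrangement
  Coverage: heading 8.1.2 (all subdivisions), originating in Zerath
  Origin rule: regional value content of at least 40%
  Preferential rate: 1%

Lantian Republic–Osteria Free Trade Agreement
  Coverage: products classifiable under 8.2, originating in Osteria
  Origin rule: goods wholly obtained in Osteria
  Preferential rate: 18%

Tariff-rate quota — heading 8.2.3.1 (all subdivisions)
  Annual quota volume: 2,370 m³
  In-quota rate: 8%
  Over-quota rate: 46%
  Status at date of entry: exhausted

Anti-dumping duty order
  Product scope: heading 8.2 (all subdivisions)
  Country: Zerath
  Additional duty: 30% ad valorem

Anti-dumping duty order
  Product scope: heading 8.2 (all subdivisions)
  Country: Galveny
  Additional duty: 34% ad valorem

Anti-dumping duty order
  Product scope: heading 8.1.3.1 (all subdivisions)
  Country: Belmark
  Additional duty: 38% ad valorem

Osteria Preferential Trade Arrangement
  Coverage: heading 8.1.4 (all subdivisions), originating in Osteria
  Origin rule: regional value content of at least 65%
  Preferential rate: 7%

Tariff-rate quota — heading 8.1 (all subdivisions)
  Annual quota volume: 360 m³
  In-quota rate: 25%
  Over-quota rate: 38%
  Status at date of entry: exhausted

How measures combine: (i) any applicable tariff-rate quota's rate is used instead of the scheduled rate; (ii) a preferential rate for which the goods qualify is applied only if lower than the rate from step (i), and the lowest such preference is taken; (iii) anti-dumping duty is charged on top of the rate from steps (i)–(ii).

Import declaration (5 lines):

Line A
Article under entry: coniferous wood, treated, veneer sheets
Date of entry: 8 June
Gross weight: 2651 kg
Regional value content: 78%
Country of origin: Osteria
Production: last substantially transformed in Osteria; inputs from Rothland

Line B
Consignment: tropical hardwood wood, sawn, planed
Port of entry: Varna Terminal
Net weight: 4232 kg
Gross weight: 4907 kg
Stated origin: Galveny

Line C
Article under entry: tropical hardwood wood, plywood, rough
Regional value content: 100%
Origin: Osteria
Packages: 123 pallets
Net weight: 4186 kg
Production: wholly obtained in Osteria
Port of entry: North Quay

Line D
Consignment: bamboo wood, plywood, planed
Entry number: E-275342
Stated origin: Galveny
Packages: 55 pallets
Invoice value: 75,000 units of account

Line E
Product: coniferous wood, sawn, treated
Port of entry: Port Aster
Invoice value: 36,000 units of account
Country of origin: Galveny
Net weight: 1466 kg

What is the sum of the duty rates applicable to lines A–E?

Line A: coniferous → 8.2; veneer sheets → 8.2.4; treated → 8.2.4.2. Scheduled 7%. Osteria agreement on 8.2: not wholly obtained; Osteria agreement on 8.1.4: 8.2.4.2 not covered. → 7%.
Line B: tropical hardwood → 8.3; sawn → 8.3.1; planed → 8.3.1.2. Scheduled 9%. No special measure applies. → 9%.
Line C: tropical hardwood → 8.3; plywood → 8.3.2; rough → 8.3.2.1. Scheduled 28%. Osteria agreement on 8.2: 8.3.2.1 not covered; Osteria agreement on 8.1.4: 8.3.2.1 not covered. → 28%.
Line D: bamboo → 8.1; plywood → 8.1.2; planed → 8.1.2.2. Scheduled 17%. quota on 8.1 exhausted → over-quota 38%. → 38%.
Line E: coniferous → 8.2; sawn → 8.2.1; treated → 8.2.1.1. Scheduled 38%. anti-dumping (Galveny, 8.2): +34%; total 38% + 34% = 72%. → 72%.
Sum: 7% + 9% + 28% + 38% + 72% = 154%.

154%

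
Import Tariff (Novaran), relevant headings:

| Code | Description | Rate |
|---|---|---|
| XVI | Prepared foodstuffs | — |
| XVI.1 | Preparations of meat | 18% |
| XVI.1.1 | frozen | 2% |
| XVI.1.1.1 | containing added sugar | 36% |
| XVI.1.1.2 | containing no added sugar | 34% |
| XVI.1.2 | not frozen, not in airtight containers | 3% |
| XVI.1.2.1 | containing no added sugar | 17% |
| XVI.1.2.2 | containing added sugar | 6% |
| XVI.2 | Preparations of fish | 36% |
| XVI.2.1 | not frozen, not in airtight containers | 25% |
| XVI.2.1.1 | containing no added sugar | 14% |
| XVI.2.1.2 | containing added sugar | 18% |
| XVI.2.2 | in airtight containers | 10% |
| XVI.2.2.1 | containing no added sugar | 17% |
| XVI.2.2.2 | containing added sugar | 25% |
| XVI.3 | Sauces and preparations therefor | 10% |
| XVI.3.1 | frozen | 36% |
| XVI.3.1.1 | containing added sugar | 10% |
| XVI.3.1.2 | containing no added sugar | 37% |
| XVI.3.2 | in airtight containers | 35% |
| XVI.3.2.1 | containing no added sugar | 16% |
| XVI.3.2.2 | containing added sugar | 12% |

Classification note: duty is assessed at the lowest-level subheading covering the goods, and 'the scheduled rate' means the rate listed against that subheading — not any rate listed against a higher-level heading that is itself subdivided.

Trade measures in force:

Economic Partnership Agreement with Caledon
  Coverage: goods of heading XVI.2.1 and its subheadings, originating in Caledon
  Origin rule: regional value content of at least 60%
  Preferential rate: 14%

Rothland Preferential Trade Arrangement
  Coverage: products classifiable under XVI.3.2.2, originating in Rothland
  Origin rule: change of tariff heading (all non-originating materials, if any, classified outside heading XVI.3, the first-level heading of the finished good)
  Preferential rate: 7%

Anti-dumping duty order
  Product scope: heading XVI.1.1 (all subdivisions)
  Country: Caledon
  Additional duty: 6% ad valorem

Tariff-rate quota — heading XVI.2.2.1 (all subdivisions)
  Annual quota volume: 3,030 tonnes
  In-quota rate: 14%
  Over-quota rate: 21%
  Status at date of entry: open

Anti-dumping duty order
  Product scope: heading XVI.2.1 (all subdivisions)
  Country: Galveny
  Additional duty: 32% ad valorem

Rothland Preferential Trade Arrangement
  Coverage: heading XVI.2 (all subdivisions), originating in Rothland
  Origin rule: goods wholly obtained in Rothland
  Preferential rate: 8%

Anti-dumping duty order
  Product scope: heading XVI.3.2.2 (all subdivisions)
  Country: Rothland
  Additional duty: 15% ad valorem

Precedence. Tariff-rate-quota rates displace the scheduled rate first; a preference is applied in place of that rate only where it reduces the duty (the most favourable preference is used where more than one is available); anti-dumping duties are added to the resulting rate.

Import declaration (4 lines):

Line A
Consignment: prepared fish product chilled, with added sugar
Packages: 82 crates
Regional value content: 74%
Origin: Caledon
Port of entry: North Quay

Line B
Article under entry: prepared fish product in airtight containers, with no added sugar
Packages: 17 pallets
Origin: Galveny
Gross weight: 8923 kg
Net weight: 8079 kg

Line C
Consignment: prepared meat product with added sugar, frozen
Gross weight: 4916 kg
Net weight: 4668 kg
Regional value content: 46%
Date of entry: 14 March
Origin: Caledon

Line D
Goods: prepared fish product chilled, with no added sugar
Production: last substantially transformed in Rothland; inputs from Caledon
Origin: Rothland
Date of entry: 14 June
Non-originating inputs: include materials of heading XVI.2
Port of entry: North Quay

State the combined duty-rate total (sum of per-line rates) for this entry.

84%

Line A: prepared fish product → XVI.2; chilled → XVI.2.1; with added sugar → XVI.2.1.2. Scheduled 18%. Caledon agreement on XVI.2.1: RVC ≥ 60% → 14% available; preferential 14%. → 14%.
Line B: prepared fish product → XVI.2; in airtight containers → XVI.2.2; with no added sugar → XVI.2.2.1. Scheduled 17%. quota on XVI.2.2.1 open → in-quota 14%. → 14%.
Line C: prepared meat product → XVI.1; frozen → XVI.1.1; with added sugar → XVI.1.1.1. Scheduled 36%. Caledon agreement on XVI.2.1: XVI.1.1.1 not covered; anti-dumping (Caledon, XVI.1.1): +6%; total 36% + 6% = 42%. → 42%.
Line D: prepared fish product → XVI.2; chilled → XVI.2.1; with no added sugar → XVI.2.1.1. Scheduled 14%. Rothland agreement on XVI.3.2.2: XVI.2.1.1 not covered; Rothland agreement on XVI.2: not wholly obtained. → 14%.
Sum: 14% + 14% + 42% + 14% = 84%.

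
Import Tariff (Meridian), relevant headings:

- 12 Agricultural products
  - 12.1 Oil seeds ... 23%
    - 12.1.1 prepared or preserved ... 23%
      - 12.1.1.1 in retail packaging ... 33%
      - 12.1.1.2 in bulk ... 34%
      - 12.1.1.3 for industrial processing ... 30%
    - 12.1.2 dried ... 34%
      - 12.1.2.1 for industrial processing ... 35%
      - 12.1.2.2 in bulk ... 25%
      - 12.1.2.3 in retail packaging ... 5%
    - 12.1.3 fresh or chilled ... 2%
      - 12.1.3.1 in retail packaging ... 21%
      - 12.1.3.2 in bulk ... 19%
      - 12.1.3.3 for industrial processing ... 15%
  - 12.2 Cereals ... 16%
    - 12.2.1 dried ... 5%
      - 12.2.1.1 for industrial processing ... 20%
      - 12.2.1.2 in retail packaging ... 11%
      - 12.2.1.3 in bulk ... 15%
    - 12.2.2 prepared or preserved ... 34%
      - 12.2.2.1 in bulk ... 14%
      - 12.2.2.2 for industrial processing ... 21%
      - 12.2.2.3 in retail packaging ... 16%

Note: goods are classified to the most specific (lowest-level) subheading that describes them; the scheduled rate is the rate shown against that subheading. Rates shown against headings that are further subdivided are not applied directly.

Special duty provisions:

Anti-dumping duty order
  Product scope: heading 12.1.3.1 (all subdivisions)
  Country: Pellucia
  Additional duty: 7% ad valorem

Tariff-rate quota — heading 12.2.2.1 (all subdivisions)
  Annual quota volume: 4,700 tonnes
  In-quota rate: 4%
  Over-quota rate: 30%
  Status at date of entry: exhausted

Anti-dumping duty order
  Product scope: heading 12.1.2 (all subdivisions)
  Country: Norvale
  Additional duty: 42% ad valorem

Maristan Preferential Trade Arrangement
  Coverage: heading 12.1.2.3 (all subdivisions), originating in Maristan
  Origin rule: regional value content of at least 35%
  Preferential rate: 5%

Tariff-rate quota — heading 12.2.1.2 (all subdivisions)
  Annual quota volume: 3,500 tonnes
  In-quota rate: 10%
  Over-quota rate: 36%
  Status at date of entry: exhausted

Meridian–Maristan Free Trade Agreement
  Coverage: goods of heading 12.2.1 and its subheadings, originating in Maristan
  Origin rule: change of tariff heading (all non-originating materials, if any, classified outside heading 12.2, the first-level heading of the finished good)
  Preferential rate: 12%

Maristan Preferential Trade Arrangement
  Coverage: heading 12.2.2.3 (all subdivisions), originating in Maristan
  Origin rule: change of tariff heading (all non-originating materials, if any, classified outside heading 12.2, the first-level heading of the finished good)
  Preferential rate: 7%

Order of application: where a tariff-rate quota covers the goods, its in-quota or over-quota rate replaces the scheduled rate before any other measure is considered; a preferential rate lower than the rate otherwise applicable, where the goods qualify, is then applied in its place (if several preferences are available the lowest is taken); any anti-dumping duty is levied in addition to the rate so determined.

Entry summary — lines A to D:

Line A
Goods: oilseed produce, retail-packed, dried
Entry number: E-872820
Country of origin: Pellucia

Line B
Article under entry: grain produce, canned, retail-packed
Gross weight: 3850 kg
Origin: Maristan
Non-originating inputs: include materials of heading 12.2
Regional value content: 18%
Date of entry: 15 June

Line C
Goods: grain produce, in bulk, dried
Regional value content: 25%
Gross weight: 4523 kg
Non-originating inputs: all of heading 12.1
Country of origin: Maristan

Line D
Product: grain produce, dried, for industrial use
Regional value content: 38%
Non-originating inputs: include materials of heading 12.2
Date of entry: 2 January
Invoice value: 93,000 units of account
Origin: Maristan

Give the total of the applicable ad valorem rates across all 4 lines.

53%

Line A: oilseed → 12.1; dried → 12.1.2; retail-packed → 12.1.2.3. Scheduled 5%. No special measure applies. → 5%.
Line B: grain → 12.2; canned → 12.2.2; retail-packed → 12.2.2.3. Scheduled 16%. Maristan agreement on 12.1.2.3: 12.2.2.3 not covered; Maristan agreement on 12.2.1: 12.2.2.3 not covered; Maristan agreement on 12.2.2.3: CTH not met. → 16%.
Line C: grain → 12.2; dried → 12.2.1; in bulk → 12.2.1.3. Scheduled 15%. Maristan agreement on 12.1.2.3: 12.2.1.3 not covered; Maristan agreement on 12.2.1: CTH met → 12% available; Maristan agreement on 12.2.2.3: 12.2.1.3 not covered; preferential 12%. → 12%.
Line D: grain → 12.2; dried → 12.2.1; for industrial use → 12.2.1.1. Scheduled 20%. Maristan agreement on 12.1.2.3: 12.2.1.1 not covered; Maristan agreement on 12.2.1: CTH not met; Maristan agreement on 12.2.2.3: 12.2.1.1 not covered. → 20%.
Sum: 5% + 16% + 12% + 20% = 53%.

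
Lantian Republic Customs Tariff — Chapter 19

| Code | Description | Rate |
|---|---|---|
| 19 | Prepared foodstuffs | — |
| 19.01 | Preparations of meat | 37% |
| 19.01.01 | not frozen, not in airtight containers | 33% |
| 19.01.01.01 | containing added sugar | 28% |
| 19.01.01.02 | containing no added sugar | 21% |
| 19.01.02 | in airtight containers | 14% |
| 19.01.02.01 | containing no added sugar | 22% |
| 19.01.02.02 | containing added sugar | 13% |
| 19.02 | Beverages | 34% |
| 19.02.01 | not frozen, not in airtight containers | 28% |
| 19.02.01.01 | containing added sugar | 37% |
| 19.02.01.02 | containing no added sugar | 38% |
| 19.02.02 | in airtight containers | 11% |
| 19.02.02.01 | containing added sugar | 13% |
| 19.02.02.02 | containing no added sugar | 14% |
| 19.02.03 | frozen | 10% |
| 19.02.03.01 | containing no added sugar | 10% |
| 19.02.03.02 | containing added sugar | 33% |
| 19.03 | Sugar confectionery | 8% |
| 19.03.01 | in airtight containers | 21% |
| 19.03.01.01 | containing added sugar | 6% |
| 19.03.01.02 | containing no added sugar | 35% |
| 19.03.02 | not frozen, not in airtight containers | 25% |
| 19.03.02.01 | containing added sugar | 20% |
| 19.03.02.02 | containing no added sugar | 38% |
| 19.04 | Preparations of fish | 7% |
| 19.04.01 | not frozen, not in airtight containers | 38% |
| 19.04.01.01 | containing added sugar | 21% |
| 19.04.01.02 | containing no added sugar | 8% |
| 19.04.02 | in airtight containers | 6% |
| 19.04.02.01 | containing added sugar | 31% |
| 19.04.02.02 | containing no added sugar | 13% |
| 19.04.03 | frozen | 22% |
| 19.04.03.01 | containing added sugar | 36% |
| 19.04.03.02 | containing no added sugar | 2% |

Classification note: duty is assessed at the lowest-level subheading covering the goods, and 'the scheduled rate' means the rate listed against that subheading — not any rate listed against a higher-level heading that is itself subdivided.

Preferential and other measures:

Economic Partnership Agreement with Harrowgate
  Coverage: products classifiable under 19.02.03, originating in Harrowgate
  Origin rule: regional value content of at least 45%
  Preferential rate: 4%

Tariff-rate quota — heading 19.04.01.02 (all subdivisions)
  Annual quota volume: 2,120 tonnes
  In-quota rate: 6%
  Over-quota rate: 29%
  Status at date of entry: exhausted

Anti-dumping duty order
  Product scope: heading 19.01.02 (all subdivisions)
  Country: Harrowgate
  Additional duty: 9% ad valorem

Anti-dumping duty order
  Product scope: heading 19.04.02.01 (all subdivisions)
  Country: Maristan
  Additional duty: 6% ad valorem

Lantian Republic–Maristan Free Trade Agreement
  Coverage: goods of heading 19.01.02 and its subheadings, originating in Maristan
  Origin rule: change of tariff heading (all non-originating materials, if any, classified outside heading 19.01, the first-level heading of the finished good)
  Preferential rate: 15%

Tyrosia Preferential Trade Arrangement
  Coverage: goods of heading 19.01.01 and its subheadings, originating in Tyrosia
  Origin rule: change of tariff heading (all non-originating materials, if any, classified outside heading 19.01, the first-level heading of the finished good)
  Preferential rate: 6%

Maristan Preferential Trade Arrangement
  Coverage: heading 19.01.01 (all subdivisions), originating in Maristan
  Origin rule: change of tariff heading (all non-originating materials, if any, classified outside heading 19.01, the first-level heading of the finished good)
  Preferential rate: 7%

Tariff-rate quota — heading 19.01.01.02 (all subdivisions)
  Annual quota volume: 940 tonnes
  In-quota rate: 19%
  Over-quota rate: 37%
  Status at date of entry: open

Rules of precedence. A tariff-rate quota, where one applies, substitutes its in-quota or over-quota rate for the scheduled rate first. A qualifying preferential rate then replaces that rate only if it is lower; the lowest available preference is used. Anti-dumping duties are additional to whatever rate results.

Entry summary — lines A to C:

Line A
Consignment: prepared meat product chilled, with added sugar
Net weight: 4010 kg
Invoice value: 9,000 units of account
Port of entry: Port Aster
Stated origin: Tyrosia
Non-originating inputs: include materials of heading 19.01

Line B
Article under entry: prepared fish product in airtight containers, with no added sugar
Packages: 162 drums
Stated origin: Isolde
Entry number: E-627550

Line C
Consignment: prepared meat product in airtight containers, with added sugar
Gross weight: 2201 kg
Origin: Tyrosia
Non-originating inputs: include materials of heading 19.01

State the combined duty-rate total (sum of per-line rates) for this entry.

Line A: prepared meat product → 19.01; chilled → 19.01.01; with added sugar → 19.01.01.01. Scheduled 28%. Tyrosia agreement on 19.01.01: CTH not met. → 28%.
Line B: prepared fish product → 19.04; in airtight containers → 19.04.02; with no added sugar → 19.04.02.02. Scheduled 13%. No special measure applies. → 13%.
Line C: prepared meat product → 19.01; in airtight containers → 19.01.02; with added sugar → 19.01.02.02. Scheduled 13%. Tyrosia agreement on 19.01.01: 19.01.02.02 not covered. → 13%.
Sum: 28% + 13% + 13% = 54%.

54%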